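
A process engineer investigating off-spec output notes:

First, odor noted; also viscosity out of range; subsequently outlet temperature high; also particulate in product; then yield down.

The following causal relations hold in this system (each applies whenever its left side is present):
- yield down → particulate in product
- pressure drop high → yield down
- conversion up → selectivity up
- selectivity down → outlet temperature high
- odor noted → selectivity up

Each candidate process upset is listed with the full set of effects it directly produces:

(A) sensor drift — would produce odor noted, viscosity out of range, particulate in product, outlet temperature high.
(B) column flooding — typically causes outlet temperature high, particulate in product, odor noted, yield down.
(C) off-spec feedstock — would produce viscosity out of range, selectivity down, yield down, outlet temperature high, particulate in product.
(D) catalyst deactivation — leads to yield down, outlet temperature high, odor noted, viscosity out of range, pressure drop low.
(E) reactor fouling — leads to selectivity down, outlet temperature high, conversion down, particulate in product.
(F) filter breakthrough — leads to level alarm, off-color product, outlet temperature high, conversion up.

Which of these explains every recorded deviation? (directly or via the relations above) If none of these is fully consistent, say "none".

D

Testing each hypothesis:
(A) sensor drift — does not account for yield down
(B) column flooding — does not account for viscosity out of range
(C) off-spec feedstock — does not account for odor noted
(D) catalyst deactivation — accounts for every observation (particulate in product by yield down → particulate in product)
(E) reactor fouling — odor noted ✗; viscosity out of range ✗; outlet temperature high ✓; particulate in product ✓; yield down ✗
(F) filter breakthrough — does not account for odor noted, viscosity out of range, particulate in product, yield down
Only (D) is consistent with every observation.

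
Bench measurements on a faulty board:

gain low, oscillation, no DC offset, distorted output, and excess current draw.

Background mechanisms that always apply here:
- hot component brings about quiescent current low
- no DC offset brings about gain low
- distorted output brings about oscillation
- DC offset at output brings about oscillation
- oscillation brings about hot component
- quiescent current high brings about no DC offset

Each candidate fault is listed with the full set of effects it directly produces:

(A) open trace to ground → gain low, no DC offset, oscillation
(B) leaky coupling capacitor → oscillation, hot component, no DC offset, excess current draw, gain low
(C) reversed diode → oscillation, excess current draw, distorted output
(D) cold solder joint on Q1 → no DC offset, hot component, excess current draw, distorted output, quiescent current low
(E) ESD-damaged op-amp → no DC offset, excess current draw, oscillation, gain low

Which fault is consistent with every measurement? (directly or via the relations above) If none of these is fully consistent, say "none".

Testing each hypothesis:
(A) open trace to ground — does not account for distorted output, excess current draw
(B) leaky coupling capacitor — does not account for distorted output
(C) reversed diode — gain low miss; oscillation match; no DC offset miss; distorted output match; excess current draw match
(D) cold solder joint on Q1 — gain low match (via no DC offset → gain low); oscillation match (via distorted output → oscillation); no DC offset match; distorted output match; excess current draw match
(E) ESD-damaged op-amp — does not account for distorted output
(D) alone accounts for all the evidence.

D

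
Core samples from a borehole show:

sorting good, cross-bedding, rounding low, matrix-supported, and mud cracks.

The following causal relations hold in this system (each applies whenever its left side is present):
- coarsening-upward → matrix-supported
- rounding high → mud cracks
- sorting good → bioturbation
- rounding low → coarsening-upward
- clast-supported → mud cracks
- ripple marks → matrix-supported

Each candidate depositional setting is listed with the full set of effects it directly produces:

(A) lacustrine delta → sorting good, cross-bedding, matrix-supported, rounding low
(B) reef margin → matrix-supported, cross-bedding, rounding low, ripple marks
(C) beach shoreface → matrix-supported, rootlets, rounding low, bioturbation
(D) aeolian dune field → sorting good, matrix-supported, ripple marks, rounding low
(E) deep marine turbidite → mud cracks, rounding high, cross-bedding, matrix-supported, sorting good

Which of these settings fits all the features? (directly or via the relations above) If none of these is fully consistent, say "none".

Testing each hypothesis:
(A) lacustrine delta — does not account for mud cracks
(B) reef margin — does not account for sorting good, mud cracks
(C) beach shoreface — does not account for sorting good, cross-bedding, mud cracks
(D) aeolian dune field — does not account for cross-bedding, mud cracks
(E) deep marine turbidite — fails on rounding low (predicts rounding high, not rounding low)
None of the listed candidates fits everything.

none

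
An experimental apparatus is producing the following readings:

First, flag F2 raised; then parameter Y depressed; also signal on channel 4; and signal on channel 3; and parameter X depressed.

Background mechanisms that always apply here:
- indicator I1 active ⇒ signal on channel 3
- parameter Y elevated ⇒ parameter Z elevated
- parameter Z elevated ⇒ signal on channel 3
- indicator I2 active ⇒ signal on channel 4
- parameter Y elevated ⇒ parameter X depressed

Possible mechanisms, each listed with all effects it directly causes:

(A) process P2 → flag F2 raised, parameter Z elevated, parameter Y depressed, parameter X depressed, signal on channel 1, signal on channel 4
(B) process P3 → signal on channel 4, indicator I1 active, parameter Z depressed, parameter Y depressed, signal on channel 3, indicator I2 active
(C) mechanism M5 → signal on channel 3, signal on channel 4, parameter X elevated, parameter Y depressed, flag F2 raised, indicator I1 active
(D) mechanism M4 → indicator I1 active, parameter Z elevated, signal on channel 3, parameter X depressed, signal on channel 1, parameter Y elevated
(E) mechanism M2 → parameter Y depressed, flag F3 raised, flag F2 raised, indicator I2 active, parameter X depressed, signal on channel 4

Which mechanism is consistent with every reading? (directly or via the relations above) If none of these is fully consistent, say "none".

Per-candidate check:
(A) process P2 — flag F2 raised match; parameter Y depressed match; signal on channel 4 match; signal on channel 3 match (through parameter Z elevated → signal on channel 3); parameter X depressed match
(B) process P3 — flag F2 raised miss; parameter Y depressed match; signal on channel 4 match; signal on channel 3 match; parameter X depressed miss
(C) mechanism M5 — flag F2 raised match; parameter Y depressed match; signal on channel 4 match; signal on channel 3 match; parameter X depressed miss
(D) mechanism M4 — flag F2 raised miss; parameter Y depressed miss; signal on channel 4 miss; signal on channel 3 match; parameter X depressed match
(E) mechanism M2 — flag F2 raised match; parameter Y depressed match; signal on channel 4 match; signal on channel 3 miss; parameter X depressed match
(A) alone accounts for all the evidence.

A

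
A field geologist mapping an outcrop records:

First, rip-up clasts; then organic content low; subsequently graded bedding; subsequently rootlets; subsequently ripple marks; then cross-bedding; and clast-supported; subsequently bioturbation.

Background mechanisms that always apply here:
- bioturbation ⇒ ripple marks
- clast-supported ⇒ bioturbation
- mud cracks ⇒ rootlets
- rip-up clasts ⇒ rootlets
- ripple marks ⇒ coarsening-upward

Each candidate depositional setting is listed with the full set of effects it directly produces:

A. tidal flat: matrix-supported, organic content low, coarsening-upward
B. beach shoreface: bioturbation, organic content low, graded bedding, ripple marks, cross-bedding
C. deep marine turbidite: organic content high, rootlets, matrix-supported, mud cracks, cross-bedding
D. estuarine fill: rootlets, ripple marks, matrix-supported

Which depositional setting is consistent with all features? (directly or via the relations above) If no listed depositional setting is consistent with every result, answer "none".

none

Testing each hypothesis:
(A) tidal flat — rip-up clasts NO; organic content low yes; graded bedding NO; rootlets NO; ripple marks NO; cross-bedding NO; clast-supported NO; bioturbation NO
(B) beach shoreface — does not account for rip-up clasts, rootlets, clast-supported
(C) deep marine turbidite — rip-up clasts NO; organic content low NO; graded bedding NO; rootlets yes; ripple marks NO; cross-bedding yes; clast-supported NO; bioturbation NO
(D) estuarine fill — fails on rip-up clasts, organic content low, graded bedding, cross-bedding, clast-supported, bioturbation (predicts matrix-supported, not clast-supported)
No candidate is consistent with all observations.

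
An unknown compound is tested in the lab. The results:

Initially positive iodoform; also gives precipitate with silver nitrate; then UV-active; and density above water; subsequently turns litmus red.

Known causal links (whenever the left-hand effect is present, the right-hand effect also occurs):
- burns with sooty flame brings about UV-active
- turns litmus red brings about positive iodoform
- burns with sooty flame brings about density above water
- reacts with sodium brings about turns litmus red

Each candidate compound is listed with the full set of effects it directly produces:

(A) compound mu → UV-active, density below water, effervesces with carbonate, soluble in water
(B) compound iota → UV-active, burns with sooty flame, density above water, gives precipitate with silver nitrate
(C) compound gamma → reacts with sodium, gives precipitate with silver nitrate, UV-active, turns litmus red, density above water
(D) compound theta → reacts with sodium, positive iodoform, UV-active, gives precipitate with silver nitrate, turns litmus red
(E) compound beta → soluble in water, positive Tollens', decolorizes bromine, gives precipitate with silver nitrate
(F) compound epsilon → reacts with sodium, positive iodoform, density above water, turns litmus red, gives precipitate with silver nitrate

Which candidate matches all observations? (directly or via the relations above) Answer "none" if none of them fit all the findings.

C

Per-candidate check:
(A) compound mu — fails on positive iodoform, gives precipitate with silver nitrate, density above water, turns litmus red (predicts density below water, not density above water)
(B) compound iota — positive iodoform -; gives precipitate with silver nitrate +; UV-active +; density above water +; turns litmus red -
(C) compound gamma — positive iodoform + (through turns litmus red → positive iodoform); gives precipitate with silver nitrate +; UV-active +; density above water +; turns litmus red +
(D) compound theta — does not account for density above water
(E) compound beta — does not account for positive iodoform, UV-active, density above water, turns litmus red
(F) compound epsilon — positive iodoform +; gives precipitate with silver nitrate +; UV-active -; density above water +; turns litmus red +
(C) is the only candidate with no mismatches.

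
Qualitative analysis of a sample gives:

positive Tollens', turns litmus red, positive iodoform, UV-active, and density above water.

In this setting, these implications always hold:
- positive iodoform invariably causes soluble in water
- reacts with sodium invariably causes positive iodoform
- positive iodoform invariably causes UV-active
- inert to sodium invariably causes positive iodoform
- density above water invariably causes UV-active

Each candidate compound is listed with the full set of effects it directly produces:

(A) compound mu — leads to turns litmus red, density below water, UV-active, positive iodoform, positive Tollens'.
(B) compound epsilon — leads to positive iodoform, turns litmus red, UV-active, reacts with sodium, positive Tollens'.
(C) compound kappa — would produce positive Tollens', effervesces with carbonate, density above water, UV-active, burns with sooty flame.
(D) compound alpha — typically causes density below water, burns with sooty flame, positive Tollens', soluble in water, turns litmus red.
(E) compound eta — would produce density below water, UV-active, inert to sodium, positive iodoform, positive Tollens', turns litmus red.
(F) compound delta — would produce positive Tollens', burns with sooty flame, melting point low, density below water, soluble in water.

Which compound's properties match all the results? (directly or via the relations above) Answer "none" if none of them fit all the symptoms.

Testing each hypothesis:
(A) compound mu — fails on density above water (predicts density below water, not density above water)
(B) compound epsilon — positive Tollens' +; turns litmus red +; positive iodoform +; UV-active +; density above water -
(C) compound kappa — does not account for turns litmus red, positive iodoform
(D) compound alpha — positive Tollens' +; turns litmus red +; positive iodoform -; UV-active -; density above water -
(E) compound eta — positive Tollens' +; turns litmus red +; positive iodoform +; UV-active +; density above water -
(F) compound delta — positive Tollens' +; turns litmus red -; positive iodoform -; UV-active -; density above water -
None of the listed candidates fits everything.

none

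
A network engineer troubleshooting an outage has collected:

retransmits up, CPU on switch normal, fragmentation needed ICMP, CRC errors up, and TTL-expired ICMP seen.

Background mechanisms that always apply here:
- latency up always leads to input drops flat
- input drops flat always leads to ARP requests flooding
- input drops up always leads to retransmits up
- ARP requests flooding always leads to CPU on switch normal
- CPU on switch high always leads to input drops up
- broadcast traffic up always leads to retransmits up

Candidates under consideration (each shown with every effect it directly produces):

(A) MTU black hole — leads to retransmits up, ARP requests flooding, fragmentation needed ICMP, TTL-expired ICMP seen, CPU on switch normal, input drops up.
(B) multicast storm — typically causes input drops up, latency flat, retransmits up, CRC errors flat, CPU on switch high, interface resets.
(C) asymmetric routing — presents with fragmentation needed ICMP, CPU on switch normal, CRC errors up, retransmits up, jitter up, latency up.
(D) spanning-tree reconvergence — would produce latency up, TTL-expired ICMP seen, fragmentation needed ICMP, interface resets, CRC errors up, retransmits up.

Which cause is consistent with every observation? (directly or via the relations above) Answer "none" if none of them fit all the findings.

Per-candidate check:
(A) MTU black hole — does not account for CRC errors up
(B) multicast storm — fails on CPU on switch normal, fragmentation needed ICMP, CRC errors up, TTL-expired ICMP seen (predicts CPU on switch high, not CPU on switch normal; predicts CRC errors flat, not CRC errors up)
(C) asymmetric routing — does not account for TTL-expired ICMP seen
(D) spanning-tree reconvergence — retransmits up yes; CPU on switch normal yes (by latency up → input drops flat → ARP requests flooding → CPU on switch normal); fragmentation needed ICMP yes; CRC errors up yes; TTL-expired ICMP seen yes
(D) is the only candidate with no mismatches.

D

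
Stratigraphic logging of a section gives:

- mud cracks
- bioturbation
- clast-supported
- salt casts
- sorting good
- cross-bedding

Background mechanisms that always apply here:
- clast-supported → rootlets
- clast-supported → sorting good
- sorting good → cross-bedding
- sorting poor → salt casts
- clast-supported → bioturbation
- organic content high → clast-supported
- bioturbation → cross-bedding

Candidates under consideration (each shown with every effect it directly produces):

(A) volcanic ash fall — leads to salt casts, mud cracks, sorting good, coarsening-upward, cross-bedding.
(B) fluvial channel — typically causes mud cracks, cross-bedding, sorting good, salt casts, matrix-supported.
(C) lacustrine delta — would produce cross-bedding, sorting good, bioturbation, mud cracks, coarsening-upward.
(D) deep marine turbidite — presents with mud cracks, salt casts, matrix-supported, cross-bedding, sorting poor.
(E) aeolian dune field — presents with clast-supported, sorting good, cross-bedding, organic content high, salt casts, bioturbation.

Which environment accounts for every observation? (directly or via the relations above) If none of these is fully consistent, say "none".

Testing each hypothesis:
(A) volcanic ash fall — mud cracks +; bioturbation -; clast-supported -; salt casts +; sorting good +; cross-bedding +
(B) fluvial channel — mud cracks +; bioturbation -; clast-supported -; salt casts +; sorting good +; cross-bedding +
(C) lacustrine delta — does not account for clast-supported, salt casts
(D) deep marine turbidite — fails on bioturbation, clast-supported, sorting good (predicts matrix-supported, not clast-supported; predicts sorting poor, not sorting good)
(E) aeolian dune field — mud cracks -; bioturbation +; clast-supported +; salt casts +; sorting good +; cross-bedding +
No candidate is consistent with all observations.

none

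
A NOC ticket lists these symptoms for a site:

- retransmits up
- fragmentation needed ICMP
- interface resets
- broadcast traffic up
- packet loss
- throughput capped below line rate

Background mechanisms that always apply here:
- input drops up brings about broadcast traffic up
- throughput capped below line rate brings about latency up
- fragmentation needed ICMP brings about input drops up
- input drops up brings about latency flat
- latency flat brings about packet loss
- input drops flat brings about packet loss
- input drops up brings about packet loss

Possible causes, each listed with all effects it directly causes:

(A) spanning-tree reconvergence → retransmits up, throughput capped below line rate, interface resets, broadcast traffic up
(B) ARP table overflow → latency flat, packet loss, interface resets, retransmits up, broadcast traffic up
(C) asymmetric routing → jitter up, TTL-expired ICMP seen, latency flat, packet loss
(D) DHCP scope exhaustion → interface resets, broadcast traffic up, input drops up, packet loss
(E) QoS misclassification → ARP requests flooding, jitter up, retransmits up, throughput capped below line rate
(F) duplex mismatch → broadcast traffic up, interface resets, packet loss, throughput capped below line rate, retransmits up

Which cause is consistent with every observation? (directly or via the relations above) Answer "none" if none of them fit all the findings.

none

For each candidate, compare predicted effects to what was observed:
(A) spanning-tree reconvergence — does not account for fragmentation needed ICMP, packet loss
(B) ARP table overflow — retransmits up +; fragmentation needed ICMP -; interface resets +; broadcast traffic up +; packet loss +; throughput capped below line rate -
(C) asymmetric routing — retransmits up -; fragmentation needed ICMP -; interface resets -; broadcast traffic up -; packet loss +; throughput capped below line rate -
(D) DHCP scope exhaustion — retransmits up -; fragmentation needed ICMP -; interface resets +; broadcast traffic up +; packet loss +; throughput capped below line rate -
(E) QoS misclassification — does not account for fragmentation needed ICMP, interface resets, broadcast traffic up, packet loss
(F) duplex mismatch — does not account for fragmentation needed ICMP
Every candidate fails on at least one observation.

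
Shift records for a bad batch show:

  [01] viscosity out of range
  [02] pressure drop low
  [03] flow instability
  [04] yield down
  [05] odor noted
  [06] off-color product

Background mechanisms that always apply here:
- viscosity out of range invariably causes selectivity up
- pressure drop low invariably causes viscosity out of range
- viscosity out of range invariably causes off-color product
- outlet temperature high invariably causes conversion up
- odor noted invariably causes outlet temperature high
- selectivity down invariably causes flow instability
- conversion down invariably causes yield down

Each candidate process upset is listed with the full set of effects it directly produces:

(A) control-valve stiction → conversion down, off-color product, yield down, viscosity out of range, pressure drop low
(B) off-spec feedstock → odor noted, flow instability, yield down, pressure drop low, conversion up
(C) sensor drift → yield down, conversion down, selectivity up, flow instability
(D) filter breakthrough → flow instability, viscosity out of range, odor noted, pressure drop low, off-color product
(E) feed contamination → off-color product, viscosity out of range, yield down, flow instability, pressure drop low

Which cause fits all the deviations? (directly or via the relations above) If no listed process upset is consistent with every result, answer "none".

B

Per-candidate check:
(A) control-valve stiction — does not account for flow instability, odor noted
(B) off-spec feedstock — viscosity out of range ✓ (via pressure drop low → viscosity out of range); pressure drop low ✓; flow instability ✓; yield down ✓; odor noted ✓; off-color product ✓ (via pressure drop low → viscosity out of range → off-color product)
(C) sensor drift — viscosity out of range ✗; pressure drop low ✗; flow instability ✓; yield down ✓; odor noted ✗; off-color product ✗
(D) filter breakthrough — does not account for yield down
(E) feed contamination — viscosity out of range ✓; pressure drop low ✓; flow instability ✓; yield down ✓; odor noted ✗; off-color product ✓
Only (B) is consistent with every observation.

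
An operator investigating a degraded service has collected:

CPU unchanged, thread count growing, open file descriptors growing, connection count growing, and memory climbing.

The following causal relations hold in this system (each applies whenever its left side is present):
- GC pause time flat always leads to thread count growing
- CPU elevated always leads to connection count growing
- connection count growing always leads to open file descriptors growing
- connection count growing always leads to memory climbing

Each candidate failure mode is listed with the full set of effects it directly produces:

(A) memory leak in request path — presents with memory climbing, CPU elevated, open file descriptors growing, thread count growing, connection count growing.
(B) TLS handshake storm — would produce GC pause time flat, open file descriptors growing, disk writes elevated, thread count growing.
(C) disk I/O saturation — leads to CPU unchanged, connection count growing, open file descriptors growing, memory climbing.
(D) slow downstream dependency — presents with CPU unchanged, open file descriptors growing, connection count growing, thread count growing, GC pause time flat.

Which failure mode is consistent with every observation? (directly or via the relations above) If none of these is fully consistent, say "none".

Per-candidate check:
(A) memory leak in request path — CPU unchanged NO; thread count growing yes; open file descriptors growing yes; connection count growing yes; memory climbing yes
(B) TLS handshake storm — CPU unchanged NO; thread count growing yes; open file descriptors growing yes; connection count growing NO; memory climbing NO
(C) disk I/O saturation — CPU unchanged yes; thread count growing NO; open file descriptors growing yes; connection count growing yes; memory climbing yes
(D) slow downstream dependency — CPU unchanged yes; thread count growing yes; open file descriptors growing yes; connection count growing yes; memory climbing yes (by connection count growing → memory climbing)
Only (D) is consistent with every observation.

D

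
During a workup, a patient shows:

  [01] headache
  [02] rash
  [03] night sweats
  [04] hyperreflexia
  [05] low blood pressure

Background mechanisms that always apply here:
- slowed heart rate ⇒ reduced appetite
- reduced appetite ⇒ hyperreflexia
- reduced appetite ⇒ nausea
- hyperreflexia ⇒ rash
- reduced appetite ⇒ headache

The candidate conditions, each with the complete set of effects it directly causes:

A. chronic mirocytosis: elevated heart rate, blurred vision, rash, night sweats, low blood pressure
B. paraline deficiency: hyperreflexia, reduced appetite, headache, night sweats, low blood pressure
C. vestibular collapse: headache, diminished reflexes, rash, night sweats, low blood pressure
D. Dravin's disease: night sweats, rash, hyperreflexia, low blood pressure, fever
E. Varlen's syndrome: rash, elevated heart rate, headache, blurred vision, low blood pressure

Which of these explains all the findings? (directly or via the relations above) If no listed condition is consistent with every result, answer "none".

B

Per-candidate check:
(A) chronic mirocytosis — does not account for headache, hyperreflexia
(B) paraline deficiency — accounts for every observation (rash through hyperreflexia → rash)
(C) vestibular collapse — headache ✓; rash ✓; night sweats ✓; hyperreflexia ✗; low blood pressure ✓
(D) Dravin's disease — does not account for headache
(E) Varlen's syndrome — headache ✓; rash ✓; night sweats ✗; hyperreflexia ✗; low blood pressure ✓
(B) alone accounts for all the evidence.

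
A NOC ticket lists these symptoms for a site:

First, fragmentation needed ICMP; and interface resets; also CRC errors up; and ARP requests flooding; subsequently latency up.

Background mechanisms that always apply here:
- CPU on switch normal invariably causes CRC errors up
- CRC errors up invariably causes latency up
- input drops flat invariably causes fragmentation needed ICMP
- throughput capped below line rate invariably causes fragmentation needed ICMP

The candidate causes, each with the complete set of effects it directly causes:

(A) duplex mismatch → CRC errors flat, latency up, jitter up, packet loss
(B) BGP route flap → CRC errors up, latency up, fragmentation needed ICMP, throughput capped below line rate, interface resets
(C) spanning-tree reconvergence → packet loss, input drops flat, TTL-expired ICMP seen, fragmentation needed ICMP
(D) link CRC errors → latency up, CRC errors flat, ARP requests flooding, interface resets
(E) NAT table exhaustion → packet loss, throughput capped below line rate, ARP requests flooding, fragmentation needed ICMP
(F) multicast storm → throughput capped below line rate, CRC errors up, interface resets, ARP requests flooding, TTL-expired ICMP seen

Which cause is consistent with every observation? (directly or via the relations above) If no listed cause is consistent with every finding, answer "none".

F

Per-candidate check:
(A) duplex mismatch — fragmentation needed ICMP ✗; interface resets ✗; CRC errors up ✗; ARP requests flooding ✗; latency up ✓
(B) BGP route flap — fragmentation needed ICMP ✓; interface resets ✓; CRC errors up ✓; ARP requests flooding ✗; latency up ✓
(C) spanning-tree reconvergence — fragmentation needed ICMP ✓; interface resets ✗; CRC errors up ✗; ARP requests flooding ✗; latency up ✗
(D) link CRC errors — fragmentation needed ICMP ✗; interface resets ✓; CRC errors up ✗; ARP requests flooding ✓; latency up ✓
(E) NAT table exhaustion — does not account for interface resets, CRC errors up, latency up
(F) multicast storm — fragmentation needed ICMP ✓ (via throughput capped below line rate → fragmentation needed ICMP); interface resets ✓; CRC errors up ✓; ARP requests flooding ✓; latency up ✓ (via CRC errors up → latency up)
(F) alone accounts for all the evidence.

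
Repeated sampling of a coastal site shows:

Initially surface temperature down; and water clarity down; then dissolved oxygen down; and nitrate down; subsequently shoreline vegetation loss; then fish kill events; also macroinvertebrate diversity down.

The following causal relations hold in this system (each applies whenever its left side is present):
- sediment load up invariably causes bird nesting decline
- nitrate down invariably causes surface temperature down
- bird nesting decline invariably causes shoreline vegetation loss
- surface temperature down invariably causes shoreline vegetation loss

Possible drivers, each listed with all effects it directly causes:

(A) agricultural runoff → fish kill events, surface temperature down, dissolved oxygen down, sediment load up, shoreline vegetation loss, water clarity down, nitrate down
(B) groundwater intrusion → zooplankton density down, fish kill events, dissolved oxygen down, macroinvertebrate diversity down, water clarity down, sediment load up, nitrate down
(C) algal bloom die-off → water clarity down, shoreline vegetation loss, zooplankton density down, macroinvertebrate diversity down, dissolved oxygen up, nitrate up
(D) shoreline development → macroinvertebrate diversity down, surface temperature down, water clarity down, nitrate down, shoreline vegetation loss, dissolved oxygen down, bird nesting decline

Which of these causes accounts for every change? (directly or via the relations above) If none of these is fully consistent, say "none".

Checking each candidate against the observations:
(A) agricultural runoff — surface temperature down ✓; water clarity down ✓; dissolved oxygen down ✓; nitrate down ✓; shoreline vegetation loss ✓; fish kill events ✓; macroinvertebrate diversity down ✗
(B) groundwater intrusion — accounts for every observation (surface temperature down by nitrate down → surface temperature down)
(C) algal bloom die-off — fails on surface temperature down, dissolved oxygen down, nitrate down, fish kill events (predicts dissolved oxygen up, not dissolved oxygen down; predicts nitrate up, not nitrate down)
(D) shoreline development — surface temperature down ✓; water clarity down ✓; dissolved oxygen down ✓; nitrate down ✓; shoreline vegetation loss ✓; fish kill events ✗; macroinvertebrate diversity down ✓
(B) alone accounts for all the evidence.

B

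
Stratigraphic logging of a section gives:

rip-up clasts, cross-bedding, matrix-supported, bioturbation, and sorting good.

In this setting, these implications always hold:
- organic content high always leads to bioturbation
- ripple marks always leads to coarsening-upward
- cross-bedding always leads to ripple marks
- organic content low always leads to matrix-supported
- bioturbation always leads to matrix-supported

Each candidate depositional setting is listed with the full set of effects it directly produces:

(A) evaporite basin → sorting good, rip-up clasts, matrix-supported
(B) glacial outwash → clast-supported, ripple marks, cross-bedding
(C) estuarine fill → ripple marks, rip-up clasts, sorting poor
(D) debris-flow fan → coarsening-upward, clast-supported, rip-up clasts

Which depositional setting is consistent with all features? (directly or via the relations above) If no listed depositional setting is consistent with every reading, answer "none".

none

Per-candidate check:
(A) evaporite basin — does not account for cross-bedding, bioturbation
(B) glacial outwash — rip-up clasts -; cross-bedding +; matrix-supported -; bioturbation -; sorting good -
(C) estuarine fill — rip-up clasts +; cross-bedding -; matrix-supported -; bioturbation -; sorting good -
(D) debris-flow fan — fails on cross-bedding, matrix-supported, bioturbation, sorting good (predicts clast-supported, not matrix-supported)
None of the listed candidates fits everything.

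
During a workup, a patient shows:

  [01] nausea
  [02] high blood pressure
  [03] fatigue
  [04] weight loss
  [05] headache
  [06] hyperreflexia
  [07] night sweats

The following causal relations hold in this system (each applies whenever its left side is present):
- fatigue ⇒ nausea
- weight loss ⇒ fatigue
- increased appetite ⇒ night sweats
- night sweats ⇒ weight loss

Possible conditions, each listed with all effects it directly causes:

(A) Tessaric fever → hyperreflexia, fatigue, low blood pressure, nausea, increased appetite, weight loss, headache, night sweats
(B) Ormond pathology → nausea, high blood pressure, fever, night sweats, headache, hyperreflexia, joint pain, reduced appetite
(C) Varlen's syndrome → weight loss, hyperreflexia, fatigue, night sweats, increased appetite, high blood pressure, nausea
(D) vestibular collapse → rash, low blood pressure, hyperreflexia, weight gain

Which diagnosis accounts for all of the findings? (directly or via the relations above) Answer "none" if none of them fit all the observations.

Testing each hypothesis:
(A) Tessaric fever — nausea +; high blood pressure -; fatigue +; weight loss +; headache +; hyperreflexia +; night sweats +
(B) Ormond pathology — nausea +; high blood pressure +; fatigue + (by night sweats → weight loss → fatigue); weight loss + (by night sweats → weight loss); headache +; hyperreflexia +; night sweats +
(C) Varlen's syndrome — nausea +; high blood pressure +; fatigue +; weight loss +; headache -; hyperreflexia +; night sweats +
(D) vestibular collapse — nausea -; high blood pressure -; fatigue -; weight loss -; headache -; hyperreflexia +; night sweats -
(B) alone accounts for all the evidence.

B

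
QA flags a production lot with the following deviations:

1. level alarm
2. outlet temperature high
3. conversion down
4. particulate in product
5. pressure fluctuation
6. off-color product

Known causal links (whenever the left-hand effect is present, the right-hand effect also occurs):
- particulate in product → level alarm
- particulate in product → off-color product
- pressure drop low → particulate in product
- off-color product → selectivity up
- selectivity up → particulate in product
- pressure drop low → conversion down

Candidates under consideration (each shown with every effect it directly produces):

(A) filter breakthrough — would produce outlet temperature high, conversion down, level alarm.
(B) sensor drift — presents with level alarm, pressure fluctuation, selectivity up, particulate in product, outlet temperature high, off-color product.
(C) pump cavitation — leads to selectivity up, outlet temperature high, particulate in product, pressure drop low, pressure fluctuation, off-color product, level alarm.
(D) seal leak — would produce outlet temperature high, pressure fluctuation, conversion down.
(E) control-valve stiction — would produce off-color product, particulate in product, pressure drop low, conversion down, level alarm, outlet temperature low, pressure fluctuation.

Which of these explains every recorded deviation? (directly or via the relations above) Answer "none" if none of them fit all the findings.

C

For each candidate, compare predicted effects to what was observed:
(A) filter breakthrough — does not account for particulate in product, pressure fluctuation, off-color product
(B) sensor drift — does not account for conversion down
(C) pump cavitation — level alarm yes; outlet temperature high yes; conversion down yes (through pressure drop low → conversion down); particulate in product yes; pressure fluctuation yes; off-color product yes
(D) seal leak — level alarm NO; outlet temperature high yes; conversion down yes; particulate in product NO; pressure fluctuation yes; off-color product NO
(E) control-valve stiction — fails on outlet temperature high (predicts outlet temperature low, not outlet temperature high)
(C) is the only candidate with no mismatches.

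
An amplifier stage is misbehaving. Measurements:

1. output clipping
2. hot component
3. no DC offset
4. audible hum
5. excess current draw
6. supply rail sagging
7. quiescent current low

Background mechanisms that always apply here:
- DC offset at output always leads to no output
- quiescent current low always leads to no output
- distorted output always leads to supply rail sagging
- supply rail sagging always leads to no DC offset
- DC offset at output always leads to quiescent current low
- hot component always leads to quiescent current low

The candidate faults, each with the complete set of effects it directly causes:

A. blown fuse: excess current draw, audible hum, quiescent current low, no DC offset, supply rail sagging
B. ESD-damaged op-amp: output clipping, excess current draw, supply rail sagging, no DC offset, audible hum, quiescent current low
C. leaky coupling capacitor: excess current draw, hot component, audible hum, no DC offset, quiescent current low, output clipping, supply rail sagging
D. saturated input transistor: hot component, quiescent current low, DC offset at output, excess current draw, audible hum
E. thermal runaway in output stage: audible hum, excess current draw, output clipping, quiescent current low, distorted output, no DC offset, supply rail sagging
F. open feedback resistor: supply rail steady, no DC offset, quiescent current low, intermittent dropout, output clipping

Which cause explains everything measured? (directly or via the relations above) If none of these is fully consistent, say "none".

Per-candidate check:
(A) blown fuse — output clipping -; hot component -; no DC offset +; audible hum +; excess current draw +; supply rail sagging +; quiescent current low +
(B) ESD-damaged op-amp — output clipping +; hot component -; no DC offset +; audible hum +; excess current draw +; supply rail sagging +; quiescent current low +
(C) leaky coupling capacitor — output clipping +; hot component +; no DC offset +; audible hum +; excess current draw +; supply rail sagging +; quiescent current low +
(D) saturated input transistor — output clipping -; hot component +; no DC offset -; audible hum +; excess current draw +; supply rail sagging -; quiescent current low +
(E) thermal runaway in output stage — does not account for hot component
(F) open feedback resistor — output clipping +; hot component -; no DC offset +; audible hum -; excess current draw -; supply rail sagging -; quiescent current low +
Only (C) is consistent with every observation.

C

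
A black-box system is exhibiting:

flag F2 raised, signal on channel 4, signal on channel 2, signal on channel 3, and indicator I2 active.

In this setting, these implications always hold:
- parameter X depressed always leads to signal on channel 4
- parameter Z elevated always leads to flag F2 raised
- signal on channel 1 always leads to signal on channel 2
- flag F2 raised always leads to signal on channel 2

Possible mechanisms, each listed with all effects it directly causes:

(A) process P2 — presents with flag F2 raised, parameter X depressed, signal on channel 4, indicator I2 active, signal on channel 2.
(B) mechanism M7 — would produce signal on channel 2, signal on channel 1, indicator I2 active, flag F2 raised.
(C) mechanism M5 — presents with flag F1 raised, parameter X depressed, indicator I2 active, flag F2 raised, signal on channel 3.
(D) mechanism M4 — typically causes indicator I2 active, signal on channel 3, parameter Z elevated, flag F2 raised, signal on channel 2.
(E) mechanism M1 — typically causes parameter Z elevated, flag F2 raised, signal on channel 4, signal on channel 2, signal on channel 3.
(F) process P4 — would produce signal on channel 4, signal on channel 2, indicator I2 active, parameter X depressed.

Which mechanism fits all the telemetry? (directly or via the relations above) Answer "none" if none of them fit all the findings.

For each candidate, compare predicted effects to what was observed:
(A) process P2 — flag F2 raised ✓; signal on channel 4 ✓; signal on channel 2 ✓; signal on channel 3 ✗; indicator I2 active ✓
(B) mechanism M7 — does not account for signal on channel 4, signal on channel 3
(C) mechanism M5 — accounts for every observation (signal on channel 4 through parameter X depressed → signal on channel 4)
(D) mechanism M4 — flag F2 raised ✓; signal on channel 4 ✗; signal on channel 2 ✓; signal on channel 3 ✓; indicator I2 active ✓
(E) mechanism M1 — does not account for indicator I2 active
(F) process P4 — does not account for flag F2 raised, signal on channel 3
(C) is the only candidate with no mismatches.

C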